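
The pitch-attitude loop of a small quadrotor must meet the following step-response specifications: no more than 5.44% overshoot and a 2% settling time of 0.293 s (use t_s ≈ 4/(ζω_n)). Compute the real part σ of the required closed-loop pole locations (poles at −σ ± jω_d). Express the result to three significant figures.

The settling-time spec alone fixes σ = ζω_n = 4/t_s = 4/0.293 = 13.7.
(Overshoot then fixes ζ = 0.680 and hence ω_d = σ·√(1−ζ²)/ζ = 14.7 rad/s.)

σ ≈ 13.7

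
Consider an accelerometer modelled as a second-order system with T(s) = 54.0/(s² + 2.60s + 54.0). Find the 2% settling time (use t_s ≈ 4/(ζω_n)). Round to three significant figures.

t_s ≈ 3.08 s

Matching coefficients with s² + 2ζω_n s + ω_n² gives ω_n² = 54.0 ⇒ ω_n = 7.35 rad/s, and ζ = 2.60/(2ω_n) = 0.177.
t_s ≈ 4/(ζω_n) = 4/(0.177·7.35) = 3.08 s.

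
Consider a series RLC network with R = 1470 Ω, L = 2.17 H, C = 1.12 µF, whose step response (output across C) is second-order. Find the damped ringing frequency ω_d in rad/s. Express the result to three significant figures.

For a series RLC circuit (capacitor voltage as output), ω_n = 1/√(LC) = 1/√(2.17 H · 1.12 µF) = 641 rad/s.
ζ = (R/2)·√(C/L) = (1470/2)·√(1.12 µF/2.17 H) = 0.528.
ω_d = 641·√(1 − 0.528²) = 545 rad/s.

ω_d ≈ 545 rad/s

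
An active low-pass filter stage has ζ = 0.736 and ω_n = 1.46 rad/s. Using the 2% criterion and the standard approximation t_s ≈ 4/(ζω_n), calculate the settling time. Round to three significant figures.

t_s ≈ 3.72 s

t_s ≈ 4/(ζω_n) = 4/(0.736 × 1.46) = 3.72 s.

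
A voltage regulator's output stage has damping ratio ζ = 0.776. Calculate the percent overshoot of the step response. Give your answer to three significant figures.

For an underdamped second-order system, %OS = 100·exp(−πζ/√(1−ζ²)).
πζ/√(1−ζ²) = π·0.776/√(1−0.602) = 3.865, so %OS = 100·e^(−3.865) = 2.10%.

%OS ≈ 2.10%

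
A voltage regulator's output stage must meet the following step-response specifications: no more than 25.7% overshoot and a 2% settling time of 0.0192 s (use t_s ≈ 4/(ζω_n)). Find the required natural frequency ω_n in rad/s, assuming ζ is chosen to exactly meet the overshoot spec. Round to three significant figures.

ω_n ≈ 525 rad/s

Inverting the overshoot relation: ζ = |ln 0.257|/√(π² + ln²0.257) = 0.397.
From t_s ≈ 4/(ζω_n): ω_n = 4/(ζ·t_s) = 4/(0.397·0.0192) = 525 rad/s.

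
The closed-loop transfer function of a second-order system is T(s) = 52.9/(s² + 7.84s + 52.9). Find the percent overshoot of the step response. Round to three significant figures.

Comparing the denominator to s² + 2ζω_n s + ω_n²: ω_n = √52.9 = 7.27 rad/s, and 2ζω_n = 7.84 so ζ = 7.84/(2·7.27) = 0.539.
%OS = 100·exp(−πζ/√(1−ζ²)) = 13.4%.

%OS ≈ 13.4%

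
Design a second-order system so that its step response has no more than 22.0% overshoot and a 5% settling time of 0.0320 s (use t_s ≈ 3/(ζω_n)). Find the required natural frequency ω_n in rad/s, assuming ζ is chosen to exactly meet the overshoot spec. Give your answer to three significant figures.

ω_n ≈ 216 rad/s

ζ = −ln(OS)/√(π² + (ln OS)²). With OS = 0.220, ln OS = −1.514 and ζ = 1.514/3.487 = 0.434.
Then ω_n = 3/(ζ t_s) = 3/(0.434 × 0.0320) = 216 rad/s.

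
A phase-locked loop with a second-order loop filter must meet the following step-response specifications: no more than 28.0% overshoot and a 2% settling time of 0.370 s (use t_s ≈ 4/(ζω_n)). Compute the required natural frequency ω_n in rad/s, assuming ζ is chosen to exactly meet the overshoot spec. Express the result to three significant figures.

ω_n ≈ 28.8 rad/s

From %OS = 100·exp(−πζ/√(1−ζ²)), invert to get ζ = −ln(OS)/√(π² + ln²(OS)) with OS = 0.280.
−ln 0.280 = 1.273, so ζ = 1.273/√(π² + 1.620) = 0.376.
Then ω_n = 4/(ζ t_s) = 4/(0.376 × 0.370) = 28.8 rad/s.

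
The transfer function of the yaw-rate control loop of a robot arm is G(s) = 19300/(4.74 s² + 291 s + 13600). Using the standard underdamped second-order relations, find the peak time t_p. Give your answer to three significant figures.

Dividing through by 4.74: denominator becomes s² + 61.39 s + 2869.
So ω_n = √2869 = 53.6 rad/s and ζ = 61.39/(2·53.6) = 0.573.
ω_d = 53.6·√(1 − 0.573²) = 43.9 rad/s. t_p = π/ω_d = 0.0716 s.

t_p ≈ 0.0716 s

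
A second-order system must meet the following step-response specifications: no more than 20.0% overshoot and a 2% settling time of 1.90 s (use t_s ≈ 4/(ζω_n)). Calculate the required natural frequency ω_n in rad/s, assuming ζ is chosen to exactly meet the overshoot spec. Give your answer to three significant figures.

Inverting the overshoot relation: ζ = |ln 0.200|/√(π² + ln²0.200) = 0.456.
Then ω_n = 4/(ζ t_s) = 4/(0.456 × 1.90) = 4.62 rad/s.

ω_n ≈ 4.62 rad/s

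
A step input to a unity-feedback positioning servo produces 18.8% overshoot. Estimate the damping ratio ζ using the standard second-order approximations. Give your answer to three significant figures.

ζ ≈ 0.470

From %OS = 100·exp(−πζ/√(1−ζ²)), invert to get ζ = −ln(OS)/√(π² + ln²(OS)) with OS = 0.188.
−ln 0.188 = 1.671, so ζ = 1.671/√(π² + 2.793) = 0.470.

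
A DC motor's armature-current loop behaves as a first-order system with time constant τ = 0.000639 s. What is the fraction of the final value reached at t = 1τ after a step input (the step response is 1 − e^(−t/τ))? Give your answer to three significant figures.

y/y_∞ ≈ 0.632

y(t)/y_∞ = 1 − e^(−t/τ) = 1 − e^(−1) = 1 − e^(−1.00) = 0.632.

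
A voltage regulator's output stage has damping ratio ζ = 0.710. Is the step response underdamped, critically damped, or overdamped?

underdamped

Since ζ = 0.710 < 1, the system is underdamped.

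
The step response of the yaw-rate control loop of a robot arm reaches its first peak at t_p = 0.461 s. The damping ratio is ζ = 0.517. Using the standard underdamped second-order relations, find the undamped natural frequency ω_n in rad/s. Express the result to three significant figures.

ω_n ≈ 7.96 rad/s

Peak time t_p = π/ω_d, so ω_d = π/t_p = π/0.461 = 6.81 rad/s.
ω_n = ω_d/√(1−ζ²) = 6.81/√0.733 = 7.96 rad/s.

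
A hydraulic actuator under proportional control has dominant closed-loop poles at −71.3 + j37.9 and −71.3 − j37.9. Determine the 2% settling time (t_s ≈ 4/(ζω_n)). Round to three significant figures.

t_s ≈ 0.0561 s

For poles at −σ ± jω_d, ζω_n = σ = 71.3, so t_s ≈ 4/σ = 0.0561 s.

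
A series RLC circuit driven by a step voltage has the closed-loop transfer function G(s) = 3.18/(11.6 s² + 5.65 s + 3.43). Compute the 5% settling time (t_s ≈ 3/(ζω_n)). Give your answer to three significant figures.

Dividing through by 11.6: denominator becomes s² + 0.4871 s + 0.2957.
So ω_n = √0.2957 = 0.544 rad/s and ζ = 0.4871/(2·0.544) = 0.448.
t_s ≈ 3/(ζω_n) = 12.3 s.

t_s ≈ 12.3 s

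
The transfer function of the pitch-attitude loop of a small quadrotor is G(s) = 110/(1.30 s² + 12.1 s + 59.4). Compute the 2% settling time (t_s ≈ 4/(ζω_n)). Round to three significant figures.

t_s ≈ 0.860 s

Dividing through by 1.30: denominator becomes s² + 9.308 s + 45.69.
So ω_n = √45.69 = 6.76 rad/s and ζ = 9.308/(2·6.76) = 0.688.
t_s ≈ 4/(ζω_n) = 0.860 s.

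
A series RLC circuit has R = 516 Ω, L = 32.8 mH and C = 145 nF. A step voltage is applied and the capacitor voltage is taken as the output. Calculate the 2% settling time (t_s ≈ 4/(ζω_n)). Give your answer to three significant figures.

t_s ≈ 0.000509 s

For a series RLC circuit (capacitor voltage as output), ω_n = 1/√(LC) = 1/√(32.8 mH · 145 nF) = 14500 rad/s.
ζ = (R/2)·√(C/L) = (516/2)·√(145 nF/32.8 mH) = 0.542.
t_s ≈ 4/(ζω_n) = 0.000509 s.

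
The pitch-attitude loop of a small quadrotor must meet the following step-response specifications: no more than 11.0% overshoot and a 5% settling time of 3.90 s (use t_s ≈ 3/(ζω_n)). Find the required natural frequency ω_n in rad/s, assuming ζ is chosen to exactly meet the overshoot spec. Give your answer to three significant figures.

ω_n ≈ 1.34 rad/s

Inverting the overshoot relation: ζ = |ln 0.110|/√(π² + ln²0.110) = 0.575.
Then ω_n = 3/(ζ t_s) = 3/(0.575 × 3.90) = 1.34 rad/s.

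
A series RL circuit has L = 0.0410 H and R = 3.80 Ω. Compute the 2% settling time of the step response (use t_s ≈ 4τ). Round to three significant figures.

t_s ≈ 0.0432 s

τ = L/R = 0.0410/3.80 = 0.0108 s.
t_s ≈ 4τ = 0.0432 s.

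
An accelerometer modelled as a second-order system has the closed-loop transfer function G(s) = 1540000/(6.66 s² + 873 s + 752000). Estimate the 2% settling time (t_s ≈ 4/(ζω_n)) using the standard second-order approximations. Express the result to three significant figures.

t_s ≈ 0.0610 s

Dividing through by 6.66: denominator becomes s² + 131.1 s + 112900.
So ω_n = √112900 = 336 rad/s and ζ = 131.1/(2·336) = 0.195.
t_s ≈ 4/(ζω_n) = 0.0610 s.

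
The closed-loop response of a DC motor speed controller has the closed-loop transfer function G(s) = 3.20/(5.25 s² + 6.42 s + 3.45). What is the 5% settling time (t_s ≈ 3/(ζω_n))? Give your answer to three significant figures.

Dividing through by 5.25: denominator becomes s² + 1.223 s + 0.6571.
So ω_n = √0.6571 = 0.811 rad/s and ζ = 1.223/(2·0.811) = 0.754.
t_s ≈ 3/(ζω_n) = 4.91 s.

t_s ≈ 4.91 s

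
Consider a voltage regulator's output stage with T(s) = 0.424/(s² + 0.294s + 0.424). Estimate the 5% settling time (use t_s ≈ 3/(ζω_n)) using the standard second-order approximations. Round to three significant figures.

t_s ≈ 20.4 s

ω_n = √0.424 = 0.651 rad/s; ζ = 0.294/(2·0.651) = 0.226.
t_s ≈ 3/(ζω_n) = 3/(0.226·0.651) = 20.4 s.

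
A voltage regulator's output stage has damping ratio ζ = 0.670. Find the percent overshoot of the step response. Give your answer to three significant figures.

%OS ≈ 5.87%

For an underdamped second-order system, %OS = 100·exp(−πζ/√(1−ζ²)).
πζ/√(1−ζ²) = π·0.670/√(1−0.449) = 2.835, so %OS = 100·e^(−2.835) = 5.87%.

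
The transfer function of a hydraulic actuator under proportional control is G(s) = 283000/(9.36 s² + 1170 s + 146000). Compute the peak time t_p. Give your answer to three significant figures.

t_p ≈ 0.0291 s

Dividing through by 9.36: denominator becomes s² + 125.0 s + 15600.
So ω_n = √15600 = 125 rad/s and ζ = 125.0/(2·125) = 0.500.
The damped frequency ω_d = ω_n√(1−ζ²) = 108 rad/s. t_p = π/ω_d = 0.0291 s.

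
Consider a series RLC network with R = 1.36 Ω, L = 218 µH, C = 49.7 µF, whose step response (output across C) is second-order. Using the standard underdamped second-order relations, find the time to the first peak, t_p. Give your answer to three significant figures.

t_p ≈ 0.000346 s

For a series RLC circuit (capacitor voltage as output), ω_n = 1/√(LC) = 1/√(218 µH · 49.7 µF) = 9610 rad/s.
ζ = (R/2)·√(C/L) = (1.36/2)·√(49.7 µF/218 µH) = 0.325.
ω_d = ω_n√(1−ζ²) = 9090 rad/s. t_p = π/ω_d = 0.000346 s.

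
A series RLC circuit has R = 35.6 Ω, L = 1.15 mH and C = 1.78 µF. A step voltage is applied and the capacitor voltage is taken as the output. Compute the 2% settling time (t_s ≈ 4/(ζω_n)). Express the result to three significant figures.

For a series RLC circuit (capacitor voltage as output), ω_n = 1/√(LC) = 1/√(1.15 mH · 1.78 µF) = 22100 rad/s.
ζ = (R/2)·√(C/L) = (35.6/2)·√(1.78 µF/1.15 mH) = 0.700.
t_s ≈ 4/(ζω_n) = 0.000258 s.

t_s ≈ 0.000258 s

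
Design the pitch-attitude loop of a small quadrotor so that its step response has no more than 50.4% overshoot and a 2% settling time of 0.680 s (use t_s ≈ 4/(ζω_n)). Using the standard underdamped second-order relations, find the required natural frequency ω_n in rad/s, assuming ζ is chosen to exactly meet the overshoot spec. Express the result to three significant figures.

ζ = −ln(OS)/√(π² + (ln OS)²). With OS = 0.504, ln OS = −0.6852 and ζ = 0.6852/3.215 = 0.213.
From t_s ≈ 4/(ζω_n): ω_n = 4/(ζ·t_s) = 4/(0.213·0.680) = 27.6 rad/s.

ω_n ≈ 27.6 rad/s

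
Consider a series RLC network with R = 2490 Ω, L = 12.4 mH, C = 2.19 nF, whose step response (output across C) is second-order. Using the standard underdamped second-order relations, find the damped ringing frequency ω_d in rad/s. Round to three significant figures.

For a series RLC circuit (capacitor voltage as output), ω_n = 1/√(LC) = 1/√(12.4 mH · 2.19 nF) = 192000 rad/s.
ζ = (R/2)·√(C/L) = (2490/2)·√(2.19 nF/12.4 mH) = 0.523.
ω_d = ω_n√(1−ζ²) = 164000 rad/s.

ω_d ≈ 164000 rad/s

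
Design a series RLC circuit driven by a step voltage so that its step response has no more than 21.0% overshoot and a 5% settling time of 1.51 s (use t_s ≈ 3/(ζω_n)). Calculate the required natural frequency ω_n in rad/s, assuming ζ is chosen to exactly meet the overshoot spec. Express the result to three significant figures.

Inverting the overshoot relation: ζ = |ln 0.210|/√(π² + ln²0.210) = 0.445.
Then ω_n = 3/(ζ t_s) = 3/(0.445 × 1.51) = 4.47 rad/s.

ω_n ≈ 4.47 rad/s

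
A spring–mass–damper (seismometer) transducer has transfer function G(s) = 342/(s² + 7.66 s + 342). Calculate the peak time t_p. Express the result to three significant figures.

t_p ≈ 0.174 s

ω_n = √342 = 18.5 rad/s; ζ = 7.66/(2·18.5) = 0.207.
The damped frequency ω_d = ω_n√(1−ζ²) = 18.1 rad/s. Then t_p = π/ω_d = 0.174 s.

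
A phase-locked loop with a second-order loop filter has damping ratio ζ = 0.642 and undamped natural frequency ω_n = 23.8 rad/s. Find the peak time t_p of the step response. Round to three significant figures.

The damped frequency is ω_d = ω_n√(1−ζ²) = 23.8·√(1−0.412) = 18.2 rad/s.
Peak time t_p = π/ω_d = π/18.2 = 0.172 s.

t_p ≈ 0.172 s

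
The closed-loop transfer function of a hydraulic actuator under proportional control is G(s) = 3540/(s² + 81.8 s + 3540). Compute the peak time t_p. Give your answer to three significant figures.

t_p ≈ 0.0727 s

Matching coefficients with s² + 2ζω_n s + ω_n² gives ω_n² = 3540 ⇒ ω_n = 59.5 rad/s, and ζ = 81.8/(2ω_n) = 0.687.
ω_d = ω_n√(1−ζ²) = 43.2 rad/s. Then t_p = π/ω_d = 0.0727 s.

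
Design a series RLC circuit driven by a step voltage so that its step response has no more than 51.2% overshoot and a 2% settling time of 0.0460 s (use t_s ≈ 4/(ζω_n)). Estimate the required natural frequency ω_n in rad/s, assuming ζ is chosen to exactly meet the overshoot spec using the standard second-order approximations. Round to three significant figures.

Inverting the overshoot relation: ζ = |ln 0.512|/√(π² + ln²0.512) = 0.208.
From t_s ≈ 4/(ζω_n): ω_n = 4/(ζ·t_s) = 4/(0.208·0.0460) = 417 rad/s.

ω_n ≈ 417 rad/s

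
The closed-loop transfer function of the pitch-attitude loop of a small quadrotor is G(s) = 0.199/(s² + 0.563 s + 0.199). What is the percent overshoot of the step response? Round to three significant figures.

%OS ≈ 7.77%

Matching coefficients with s² + 2ζω_n s + ω_n² gives ω_n² = 0.199 ⇒ ω_n = 0.446 rad/s, and ζ = 0.563/(2ω_n) = 0.631.
%OS = 100 e^{−πζ/√(1−ζ²)} with ζ = 0.631 gives 7.77%.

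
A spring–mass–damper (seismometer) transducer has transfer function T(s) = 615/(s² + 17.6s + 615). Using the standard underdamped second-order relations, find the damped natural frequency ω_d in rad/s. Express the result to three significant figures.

Matching coefficients with s² + 2ζω_n s + ω_n² gives ω_n² = 615 ⇒ ω_n = 24.8 rad/s, and ζ = 17.6/(2ω_n) = 0.355.
ω_d = 24.8·√(1 − 0.355²) = 23.2 rad/s.

ω_d ≈ 23.2 rad/s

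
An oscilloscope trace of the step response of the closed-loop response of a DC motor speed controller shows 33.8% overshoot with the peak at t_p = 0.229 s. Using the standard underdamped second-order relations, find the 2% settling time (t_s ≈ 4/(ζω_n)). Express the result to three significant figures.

t_s ≈ 0.844 s

ζ from %OS: ζ = |ln 0.338|/√(π²+ln²0.338) = 0.326.
t_p = π/ω_d ⇒ ω_d = 13.7 rad/s; then ω_n = ω_d/√(1−ζ²) = 14.5 rad/s.
t_s ≈ 4/(ζω_n) = 4/(0.326·14.5) = 0.844 s.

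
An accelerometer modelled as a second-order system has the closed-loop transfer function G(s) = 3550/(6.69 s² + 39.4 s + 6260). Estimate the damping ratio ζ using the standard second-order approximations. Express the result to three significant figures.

ζ ≈ 0.0963

Dividing through by 6.69: denominator becomes s² + 5.889 s + 935.7.
So ω_n = √935.7 = 30.6 rad/s and ζ = 5.889/(2·30.6) = 0.0963.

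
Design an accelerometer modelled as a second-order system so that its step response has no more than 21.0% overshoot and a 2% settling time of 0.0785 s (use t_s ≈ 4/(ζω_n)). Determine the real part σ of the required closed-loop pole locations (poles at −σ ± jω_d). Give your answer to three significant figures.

The settling-time spec alone fixes σ = ζω_n = 4/t_s = 4/0.0785 = 51.0.
(Overshoot then fixes ζ = 0.445 and hence ω_d = σ·√(1−ζ²)/ζ = 103 rad/s.)

σ ≈ 51.0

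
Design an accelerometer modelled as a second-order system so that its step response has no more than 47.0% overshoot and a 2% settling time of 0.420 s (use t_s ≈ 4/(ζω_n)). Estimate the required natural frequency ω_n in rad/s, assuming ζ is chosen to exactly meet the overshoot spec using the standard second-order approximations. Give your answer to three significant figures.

ω_n ≈ 40.8 rad/s

Inverting the overshoot relation: ζ = |ln 0.470|/√(π² + ln²0.470) = 0.234.
Then ω_n = 4/(ζ t_s) = 4/(0.234 × 0.420) = 40.8 rad/s.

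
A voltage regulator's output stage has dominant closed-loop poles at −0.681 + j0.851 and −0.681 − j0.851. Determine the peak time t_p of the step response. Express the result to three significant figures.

t_p = π/ω_d with ω_d = 0.851 (the imaginary part), so t_p = 3.69 s.

t_p ≈ 3.69 s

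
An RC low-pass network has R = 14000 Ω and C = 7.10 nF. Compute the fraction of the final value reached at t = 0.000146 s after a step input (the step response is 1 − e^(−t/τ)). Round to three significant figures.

τ = RC = 14000 × 7.10 nF = 0.0000994 s.
y(t)/y_∞ = 1 − e^(−t/τ) = 1 − e^(−0.000146/0.0000994) = 1 − e^(−1.47) = 0.770.

y/y_∞ ≈ 0.770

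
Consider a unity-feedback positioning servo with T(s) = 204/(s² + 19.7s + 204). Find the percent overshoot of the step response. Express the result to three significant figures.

%OS ≈ 5.02%

Comparing the denominator to s² + 2ζω_n s + ω_n²: ω_n = √204 = 14.3 rad/s, and 2ζω_n = 19.7 so ζ = 19.7/(2·14.3) = 0.690.
%OS = 100·exp(−πζ/√(1−ζ²)) = 5.02%.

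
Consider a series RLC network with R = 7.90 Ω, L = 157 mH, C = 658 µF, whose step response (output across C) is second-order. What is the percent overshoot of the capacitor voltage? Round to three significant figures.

%OS ≈ 43.6%

For a series RLC circuit (capacitor voltage as output), ω_n = 1/√(LC) = 1/√(157 mH · 658 µF) = 98.4 rad/s.
ζ = (R/2)·√(C/L) = (7.90/2)·√(658 µF/157 mH) = 0.256.
Overshoot: exp(−π·0.256/√(1−0.256²)) = 0.436, i.e. 43.6%.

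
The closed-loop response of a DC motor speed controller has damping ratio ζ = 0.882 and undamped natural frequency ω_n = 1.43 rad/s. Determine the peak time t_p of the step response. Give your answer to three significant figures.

The damped frequency is ω_d = ω_n√(1−ζ²) = 1.43·√(1−0.778) = 0.674 rad/s.
Peak time t_p = π/ω_d = π/0.674 = 4.66 s.

t_p ≈ 4.66 s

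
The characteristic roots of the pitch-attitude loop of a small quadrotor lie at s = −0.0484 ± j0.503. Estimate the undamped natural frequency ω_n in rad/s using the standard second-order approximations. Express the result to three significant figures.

|pole| = ω_n = √(0.0484² + 0.503²) = 0.505 rad/s; ζ = cos θ = σ/ω_n = 0.0958.

ω_n ≈ 0.505 rad/s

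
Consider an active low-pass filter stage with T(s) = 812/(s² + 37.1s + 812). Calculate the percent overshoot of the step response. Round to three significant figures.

ω_n = √812 = 28.5 rad/s; ζ = 37.1/(2·28.5) = 0.651.
%OS = 100 e^{−πζ/√(1−ζ²)} with ζ = 0.651 gives 6.76%.

%OS ≈ 6.76%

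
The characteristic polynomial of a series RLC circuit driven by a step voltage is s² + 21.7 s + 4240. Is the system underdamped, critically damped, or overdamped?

underdamped

a² − 4b = 21.7² − 4·4240 < 0 (complex roots); the system is underdamped.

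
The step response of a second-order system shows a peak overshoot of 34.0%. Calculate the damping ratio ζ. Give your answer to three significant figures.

From %OS = 100·exp(−πζ/√(1−ζ²)), invert to get ζ = −ln(OS)/√(π² + ln²(OS)) with OS = 0.340.
−ln 0.340 = 1.079, so ζ = 1.079/√(π² + 1.164) = 0.325.

ζ ≈ 0.325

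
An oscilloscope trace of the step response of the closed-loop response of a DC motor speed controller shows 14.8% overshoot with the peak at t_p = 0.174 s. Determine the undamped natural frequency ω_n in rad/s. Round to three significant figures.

From the overshoot, ζ = −ln(OS)/√(π²+ln²(OS)) = 0.520.
From t_p = π/ω_d, ω_d = π/0.174 = 18.1 rad/s, so ω_n = ω_d/√(1−ζ²) = 21.1 rad/s.

ω_n ≈ 21.1 rad/s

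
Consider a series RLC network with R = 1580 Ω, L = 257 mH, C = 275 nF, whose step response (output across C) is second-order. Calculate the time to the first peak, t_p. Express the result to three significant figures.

t_p ≈ 0.00145 s

For a series RLC circuit (capacitor voltage as output), ω_n = 1/√(LC) = 1/√(257 mH · 275 nF) = 3760 rad/s.
ζ = (R/2)·√(C/L) = (1580/2)·√(275 nF/257 mH) = 0.817.
ω_d = 3760·√(1 − 0.817²) = 2170 rad/s. t_p = π/ω_d = 0.00145 s.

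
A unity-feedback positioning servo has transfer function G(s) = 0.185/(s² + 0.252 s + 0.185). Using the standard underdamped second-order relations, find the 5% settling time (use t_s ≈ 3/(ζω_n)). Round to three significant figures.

t_s ≈ 23.8 s

Matching coefficients with s² + 2ζω_n s + ω_n² gives ω_n² = 0.185 ⇒ ω_n = 0.430 rad/s, and ζ = 0.252/(2ω_n) = 0.293.
t_s ≈ 3/(ζω_n) = 3/(0.293·0.430) = 23.8 s.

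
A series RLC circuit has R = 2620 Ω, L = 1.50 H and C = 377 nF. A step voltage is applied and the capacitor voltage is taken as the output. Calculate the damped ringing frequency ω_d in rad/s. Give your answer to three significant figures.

For a series RLC circuit (capacitor voltage as output), ω_n = 1/√(LC) = 1/√(1.50 H · 377 nF) = 1330 rad/s.
ζ = (R/2)·√(C/L) = (2620/2)·√(377 nF/1.50 H) = 0.657.
ω_d = ω_n√(1−ζ²) = 1000 rad/s.

ω_d ≈ 1000 rad/s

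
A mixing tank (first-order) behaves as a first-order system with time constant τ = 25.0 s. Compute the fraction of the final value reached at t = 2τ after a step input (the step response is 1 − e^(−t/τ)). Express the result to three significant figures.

y/y_∞ ≈ 0.865

y(t)/y_∞ = 1 − e^(−t/τ) = 1 − e^(−2) = 1 − e^(−2.00) = 0.865.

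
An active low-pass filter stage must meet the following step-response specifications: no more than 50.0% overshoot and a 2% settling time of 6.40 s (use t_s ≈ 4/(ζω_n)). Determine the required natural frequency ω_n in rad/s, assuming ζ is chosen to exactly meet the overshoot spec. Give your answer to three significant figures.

Inverting the overshoot relation: ζ = |ln 0.500|/√(π² + ln²0.500) = 0.215.
From t_s ≈ 4/(ζω_n): ω_n = 4/(ζ·t_s) = 4/(0.215·6.40) = 2.90 rad/s.

ω_n ≈ 2.90 rad/s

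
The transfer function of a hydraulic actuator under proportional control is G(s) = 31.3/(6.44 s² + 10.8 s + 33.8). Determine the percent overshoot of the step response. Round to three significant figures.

Dividing through by 6.44: denominator becomes s² + 1.677 s + 5.248.
So ω_n = √5.248 = 2.29 rad/s and ζ = 1.677/(2·2.29) = 0.366.
%OS = 100·exp(−πζ/√(1−ζ²)) = 29.1%.

%OS ≈ 29.1%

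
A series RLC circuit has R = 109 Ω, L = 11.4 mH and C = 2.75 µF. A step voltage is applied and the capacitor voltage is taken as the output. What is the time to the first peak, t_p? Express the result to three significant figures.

t_p ≈ 0.00104 s

For a series RLC circuit (capacitor voltage as output), ω_n = 1/√(LC) = 1/√(11.4 mH · 2.75 µF) = 5650 rad/s.
ζ = (R/2)·√(C/L) = (109/2)·√(2.75 µF/11.4 mH) = 0.846.
ω_d = 5650·√(1 − 0.846²) = 3010 rad/s. t_p = π/ω_d = 0.00104 s.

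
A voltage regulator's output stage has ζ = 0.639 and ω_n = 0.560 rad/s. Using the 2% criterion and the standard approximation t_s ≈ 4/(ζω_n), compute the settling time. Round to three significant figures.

t_s ≈ 11.2 s

t_s ≈ 4/(ζω_n) = 4/(0.639 × 0.560) = 11.2 s.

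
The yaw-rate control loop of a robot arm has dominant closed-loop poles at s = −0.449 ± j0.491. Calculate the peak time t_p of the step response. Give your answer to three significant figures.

t_p = π/ω_d with ω_d = 0.491 (the imaginary part), so t_p = 6.40 s.

t_p ≈ 6.40 s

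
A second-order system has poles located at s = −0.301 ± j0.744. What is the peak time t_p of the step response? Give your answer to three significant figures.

t_p = π/ω_d with ω_d = 0.744 (the imaginary part), so t_p = 4.22 s.

t_p ≈ 4.22 s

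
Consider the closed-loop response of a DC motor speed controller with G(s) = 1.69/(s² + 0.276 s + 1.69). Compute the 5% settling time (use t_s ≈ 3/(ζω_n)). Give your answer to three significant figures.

t_s ≈ 21.7 s

Matching coefficients with s² + 2ζω_n s + ω_n² gives ω_n² = 1.69 ⇒ ω_n = 1.30 rad/s, and ζ = 0.276/(2ω_n) = 0.106.
t_s ≈ 3/(ζω_n) = 3/(0.106·1.30) = 21.7 s.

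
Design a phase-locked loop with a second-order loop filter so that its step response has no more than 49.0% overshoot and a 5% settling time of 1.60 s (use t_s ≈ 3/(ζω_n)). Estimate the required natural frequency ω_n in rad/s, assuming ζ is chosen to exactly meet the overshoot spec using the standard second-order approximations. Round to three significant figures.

Inverting the overshoot relation: ζ = |ln 0.490|/√(π² + ln²0.490) = 0.221.
Then ω_n = 3/(ζ t_s) = 3/(0.221 × 1.60) = 8.47 rad/s.

ω_n ≈ 8.47 rad/s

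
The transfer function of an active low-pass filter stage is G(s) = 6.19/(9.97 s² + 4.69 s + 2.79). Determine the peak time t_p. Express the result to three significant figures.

Dividing through by 9.97: denominator becomes s² + 0.4704 s + 0.2798.
So ω_n = √0.2798 = 0.529 rad/s and ζ = 0.4704/(2·0.529) = 0.445.
The damped frequency ω_d = ω_n√(1−ζ²) = 0.474 rad/s. t_p = π/ω_d = 6.63 s.

t_p ≈ 6.63 s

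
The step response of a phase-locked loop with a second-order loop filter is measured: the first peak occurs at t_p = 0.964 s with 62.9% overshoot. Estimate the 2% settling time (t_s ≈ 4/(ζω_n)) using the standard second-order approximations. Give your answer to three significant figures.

From the overshoot, ζ = −ln(OS)/√(π²+ln²(OS)) = 0.146.
From t_p = π/ω_d, ω_d = π/0.964 = 3.26 rad/s, so ω_n = ω_d/√(1−ζ²) = 3.29 rad/s.
t_s ≈ 4/(ζω_n) = 4/(0.146·3.29) = 8.32 s.

t_s ≈ 8.32 s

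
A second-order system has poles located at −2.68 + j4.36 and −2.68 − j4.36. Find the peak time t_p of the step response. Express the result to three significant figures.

t_p ≈ 0.721 s

t_p = π/ω_d with ω_d = 4.36 (the imaginary part), so t_p = 0.721 s.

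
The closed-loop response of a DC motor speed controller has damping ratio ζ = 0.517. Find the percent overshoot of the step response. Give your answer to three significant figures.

%OS ≈ 15.0%

For an underdamped second-order system, %OS = 100·exp(−πζ/√(1−ζ²)).
πζ/√(1−ζ²) = π·0.517/√(1−0.267) = 1.897, so %OS = 100·e^(−1.897) = 15.0%.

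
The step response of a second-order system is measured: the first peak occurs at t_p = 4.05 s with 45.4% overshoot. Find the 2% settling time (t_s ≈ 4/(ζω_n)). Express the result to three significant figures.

t_s ≈ 20.5 s

ζ from %OS: ζ = |ln 0.454|/√(π²+ln²0.454) = 0.244.
From t_p = π/ω_d, ω_d = π/4.05 = 0.776 rad/s, so ω_n = ω_d/√(1−ζ²) = 0.800 rad/s.
t_s ≈ 4/(ζω_n) = 4/(0.244·0.800) = 20.5 s.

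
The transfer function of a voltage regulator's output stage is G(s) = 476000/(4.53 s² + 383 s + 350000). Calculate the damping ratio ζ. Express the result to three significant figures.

Dividing through by 4.53: denominator becomes s² + 84.55 s + 77260.
So ω_n = √77260 = 278 rad/s and ζ = 84.55/(2·278) = 0.152.

ζ ≈ 0.152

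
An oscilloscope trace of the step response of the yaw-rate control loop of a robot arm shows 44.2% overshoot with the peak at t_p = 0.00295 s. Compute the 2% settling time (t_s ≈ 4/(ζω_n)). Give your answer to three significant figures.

t_s ≈ 0.0145 s

ζ from %OS: ζ = |ln 0.442|/√(π²+ln²0.442) = 0.252.
From t_p = π/ω_d, ω_d = π/0.00295 = 1060 rad/s, so ω_n = ω_d/√(1−ζ²) = 1100 rad/s.
t_s ≈ 4/(ζω_n) = 4/(0.252·1100) = 0.0145 s.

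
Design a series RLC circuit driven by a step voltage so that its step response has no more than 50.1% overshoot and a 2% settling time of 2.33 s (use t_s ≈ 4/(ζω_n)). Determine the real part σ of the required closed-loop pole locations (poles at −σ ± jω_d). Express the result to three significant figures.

σ ≈ 1.72

The settling-time spec alone fixes σ = ζω_n = 4/t_s = 4/2.33 = 1.72.
(Overshoot then fixes ζ = 0.215 and hence ω_d = σ·√(1−ζ²)/ζ = 7.80 rad/s.)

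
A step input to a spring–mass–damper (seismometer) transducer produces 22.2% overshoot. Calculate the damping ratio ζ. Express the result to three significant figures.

Inverting the overshoot relation: ζ = |ln 0.222|/√(π² + ln²0.222) = 0.432.

ζ ≈ 0.432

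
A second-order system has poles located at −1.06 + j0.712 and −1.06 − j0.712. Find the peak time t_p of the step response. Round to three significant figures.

t_p = π/ω_d with ω_d = 0.712 (the imaginary part), so t_p = 4.41 s.

t_p ≈ 4.41 s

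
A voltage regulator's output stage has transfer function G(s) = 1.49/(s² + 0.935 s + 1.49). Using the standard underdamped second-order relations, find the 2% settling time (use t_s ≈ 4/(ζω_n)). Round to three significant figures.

t_s ≈ 8.56 s

Comparing the denominator to s² + 2ζω_n s + ω_n²: ω_n = √1.49 = 1.22 rad/s, and 2ζω_n = 0.935 so ζ = 0.935/(2·1.22) = 0.383.
t_s ≈ 4/(ζω_n) = 4/(0.383·1.22) = 8.56 s.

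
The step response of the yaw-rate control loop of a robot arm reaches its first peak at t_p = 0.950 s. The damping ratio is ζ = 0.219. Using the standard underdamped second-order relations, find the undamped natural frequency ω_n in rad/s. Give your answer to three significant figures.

Peak time t_p = π/ω_d, so ω_d = π/t_p = π/0.950 = 3.31 rad/s.
ω_n = ω_d/√(1−ζ²) = 3.31/√0.952 = 3.39 rad/s.

ω_n ≈ 3.39 rad/s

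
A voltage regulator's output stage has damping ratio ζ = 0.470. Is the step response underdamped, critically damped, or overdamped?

underdamped

Since ζ = 0.470 < 1, the system is underdamped.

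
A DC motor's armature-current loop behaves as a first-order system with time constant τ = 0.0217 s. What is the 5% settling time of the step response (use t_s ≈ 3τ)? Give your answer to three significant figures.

t_s ≈ 3τ = 0.0651 s.

t_s ≈ 0.0651 s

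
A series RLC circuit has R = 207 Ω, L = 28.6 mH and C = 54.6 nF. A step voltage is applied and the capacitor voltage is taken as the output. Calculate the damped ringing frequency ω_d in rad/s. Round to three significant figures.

For a series RLC circuit (capacitor voltage as output), ω_n = 1/√(LC) = 1/√(28.6 mH · 54.6 nF) = 25300 rad/s.
ζ = (R/2)·√(C/L) = (207/2)·√(54.6 nF/28.6 mH) = 0.143.
ω_d = ω_n√(1−ζ²) = 25000 rad/s.

ω_d ≈ 25000 rad/s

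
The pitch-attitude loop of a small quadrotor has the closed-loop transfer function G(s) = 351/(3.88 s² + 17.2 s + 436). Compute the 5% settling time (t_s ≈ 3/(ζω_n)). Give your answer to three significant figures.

Dividing through by 3.88: denominator becomes s² + 4.433 s + 112.4.
So ω_n = √112.4 = 10.6 rad/s and ζ = 4.433/(2·10.6) = 0.209.
t_s ≈ 3/(ζω_n) = 1.35 s.

t_s ≈ 1.35 s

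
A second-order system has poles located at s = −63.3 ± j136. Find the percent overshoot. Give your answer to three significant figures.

The poles are at −σ ± jω_d with σ = 63.3 and ω_d = 136, so ω_n = √(σ²+ω_d²) = 150 rad/s and ζ = σ/ω_n = 0.422.
%OS = 100 e^{−πζ/√(1−ζ²)} with ζ = 0.422 gives 23.2%.

%OS ≈ 23.2%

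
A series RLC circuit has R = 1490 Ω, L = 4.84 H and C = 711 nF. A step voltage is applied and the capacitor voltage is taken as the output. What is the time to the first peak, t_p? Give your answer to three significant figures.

For a series RLC circuit (capacitor voltage as output), ω_n = 1/√(LC) = 1/√(4.84 H · 711 nF) = 539 rad/s.
ζ = (R/2)·√(C/L) = (1490/2)·√(711 nF/4.84 H) = 0.286.
ω_d = ω_n√(1−ζ²) = 517 rad/s. t_p = π/ω_d = 0.00608 s.

t_p ≈ 0.00608 s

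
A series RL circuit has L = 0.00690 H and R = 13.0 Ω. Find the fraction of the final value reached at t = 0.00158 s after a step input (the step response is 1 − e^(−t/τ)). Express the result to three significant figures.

y/y_∞ ≈ 0.949

τ = L/R = 0.00690/13.0 = 0.000531 s.
y(t)/y_∞ = 1 − e^(−t/τ) = 1 − e^(−0.00158/0.000531) = 1 − e^(−2.98) = 0.949.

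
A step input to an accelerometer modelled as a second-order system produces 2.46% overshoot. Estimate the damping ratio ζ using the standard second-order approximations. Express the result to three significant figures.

ζ ≈ 0.763

ζ = −ln(OS)/√(π² + (ln OS)²). With OS = 0.0246, ln OS = −3.705 and ζ = 3.705/4.858 = 0.763.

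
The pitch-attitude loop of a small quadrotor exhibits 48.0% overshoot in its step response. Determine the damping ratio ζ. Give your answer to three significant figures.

Inverting the overshoot relation: ζ = |ln 0.480|/√(π² + ln²0.480) = 0.228.

ζ ≈ 0.228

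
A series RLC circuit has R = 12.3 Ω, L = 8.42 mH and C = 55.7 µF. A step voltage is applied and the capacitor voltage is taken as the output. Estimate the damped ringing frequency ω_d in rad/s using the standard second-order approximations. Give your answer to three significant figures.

ω_d ≈ 1260 rad/s

For a series RLC circuit (capacitor voltage as output), ω_n = 1/√(LC) = 1/√(8.42 mH · 55.7 µF) = 1460 rad/s.
ζ = (R/2)·√(C/L) = (12.3/2)·√(55.7 µF/8.42 mH) = 0.500.
The damped frequency ω_d = ω_n√(1−ζ²) = 1260 rad/s.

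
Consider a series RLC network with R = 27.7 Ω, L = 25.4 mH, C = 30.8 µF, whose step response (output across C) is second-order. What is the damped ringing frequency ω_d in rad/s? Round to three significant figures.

ω_d ≈ 990 rad/s

For a series RLC circuit (capacitor voltage as output), ω_n = 1/√(LC) = 1/√(25.4 mH · 30.8 µF) = 1130 rad/s.
ζ = (R/2)·√(C/L) = (27.7/2)·√(30.8 µF/25.4 mH) = 0.482.
ω_d = 1130·√(1 − 0.482²) = 990 rad/s.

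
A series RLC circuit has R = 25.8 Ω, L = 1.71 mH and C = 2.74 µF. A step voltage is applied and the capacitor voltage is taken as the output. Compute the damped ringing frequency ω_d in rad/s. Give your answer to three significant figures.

ω_d ≈ 12500 rad/s

For a series RLC circuit (capacitor voltage as output), ω_n = 1/√(LC) = 1/√(1.71 mH · 2.74 µF) = 14600 rad/s.
ζ = (R/2)·√(C/L) = (25.8/2)·√(2.74 µF/1.71 mH) = 0.516.
ω_d = ω_n√(1−ζ²) = 12500 rad/s.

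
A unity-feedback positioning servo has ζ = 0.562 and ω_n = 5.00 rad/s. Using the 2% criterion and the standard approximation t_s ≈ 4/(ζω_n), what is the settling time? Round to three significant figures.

t_s ≈ 1.42 s

t_s ≈ 4/(ζω_n) = 4/(0.562 × 5.00) = 1.42 s.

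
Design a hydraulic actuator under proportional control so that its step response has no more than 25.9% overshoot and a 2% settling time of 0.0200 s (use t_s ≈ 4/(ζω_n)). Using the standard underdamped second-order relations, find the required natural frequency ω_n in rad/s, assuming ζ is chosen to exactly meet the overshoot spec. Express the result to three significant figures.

ω_n ≈ 506 rad/s

ζ = −ln(OS)/√(π² + (ln OS)²). With OS = 0.259, ln OS = −1.351 and ζ = 1.351/3.420 = 0.395.
From t_s ≈ 4/(ζω_n): ω_n = 4/(ζ·t_s) = 4/(0.395·0.0200) = 506 rad/s.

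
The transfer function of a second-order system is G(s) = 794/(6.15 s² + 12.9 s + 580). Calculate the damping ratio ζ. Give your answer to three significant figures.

Dividing through by 6.15: denominator becomes s² + 2.098 s + 94.31.
So ω_n = √94.31 = 9.71 rad/s and ζ = 2.098/(2·9.71) = 0.108.

ζ ≈ 0.108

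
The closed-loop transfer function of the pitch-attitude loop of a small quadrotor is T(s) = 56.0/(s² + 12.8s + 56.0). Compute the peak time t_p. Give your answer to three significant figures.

t_p ≈ 0.810 s

Comparing the denominator to s² + 2ζω_n s + ω_n²: ω_n = √56.0 = 7.48 rad/s, and 2ζω_n = 12.8 so ζ = 12.8/(2·7.48) = 0.855.
The damped frequency ω_d = ω_n√(1−ζ²) = 3.88 rad/s. Then t_p = π/ω_d = 0.810 s.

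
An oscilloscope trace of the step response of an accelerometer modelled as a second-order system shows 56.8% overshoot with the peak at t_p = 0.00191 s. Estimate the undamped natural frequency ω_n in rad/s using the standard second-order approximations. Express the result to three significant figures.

ζ from %OS: ζ = |ln 0.568|/√(π²+ln²0.568) = 0.177.
From t_p = π/ω_d, ω_d = π/0.00191 = 1640 rad/s, so ω_n = ω_d/√(1−ζ²) = 1670 rad/s.

ω_n ≈ 1670 rad/s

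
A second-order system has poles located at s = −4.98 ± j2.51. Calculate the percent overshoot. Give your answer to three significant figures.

%OS ≈ 0.196%

|pole| = ω_n = √(4.98² + 2.51²) = 5.58 rad/s; ζ = cos θ = σ/ω_n = 0.893.
Overshoot: exp(−π·0.893/√(1−0.893²)) = 0.00196, i.e. 0.196%.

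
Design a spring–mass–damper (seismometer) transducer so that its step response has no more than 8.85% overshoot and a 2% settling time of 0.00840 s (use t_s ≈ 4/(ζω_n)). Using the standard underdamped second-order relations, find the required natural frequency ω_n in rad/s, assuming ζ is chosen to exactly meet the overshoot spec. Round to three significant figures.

ζ = −ln(OS)/√(π² + (ln OS)²). With OS = 0.0885, ln OS = −2.425 and ζ = 2.425/3.969 = 0.611.
From t_s ≈ 4/(ζω_n): ω_n = 4/(ζ·t_s) = 4/(0.611·0.00840) = 779 rad/s.

ω_n ≈ 779 rad/s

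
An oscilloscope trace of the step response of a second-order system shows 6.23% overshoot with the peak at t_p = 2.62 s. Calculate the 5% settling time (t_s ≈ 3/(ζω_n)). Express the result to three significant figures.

From the overshoot, ζ = −ln(OS)/√(π²+ln²(OS)) = 0.662.
From t_p = π/ω_d, ω_d = π/2.62 = 1.20 rad/s, so ω_n = ω_d/√(1−ζ²) = 1.60 rad/s.
t_s ≈ 3/(ζω_n) = 3/(0.662·1.60) = 2.83 s.

t_s ≈ 2.83 s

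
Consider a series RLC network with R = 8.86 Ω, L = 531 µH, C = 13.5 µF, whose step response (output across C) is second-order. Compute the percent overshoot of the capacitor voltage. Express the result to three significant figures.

For a series RLC circuit (capacitor voltage as output), ω_n = 1/√(LC) = 1/√(531 µH · 13.5 µF) = 11800 rad/s.
ζ = (R/2)·√(C/L) = (8.86/2)·√(13.5 µF/531 µH) = 0.706.
Overshoot: exp(−π·0.706/√(1−0.706²)) = 0.0435, i.e. 4.35%.

%OS ≈ 4.35%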